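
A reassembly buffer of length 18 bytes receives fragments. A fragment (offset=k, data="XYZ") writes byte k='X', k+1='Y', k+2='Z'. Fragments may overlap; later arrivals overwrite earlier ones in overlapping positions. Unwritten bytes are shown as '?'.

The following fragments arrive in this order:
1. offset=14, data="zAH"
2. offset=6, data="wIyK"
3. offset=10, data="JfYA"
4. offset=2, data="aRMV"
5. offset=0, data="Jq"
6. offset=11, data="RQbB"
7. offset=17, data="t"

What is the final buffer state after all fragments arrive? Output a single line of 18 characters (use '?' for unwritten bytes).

Answer: JqaRMVwIyKJRQbBAHt

Derivation:
Fragment 1: offset=14 data="zAH" -> buffer=??????????????zAH?
Fragment 2: offset=6 data="wIyK" -> buffer=??????wIyK????zAH?
Fragment 3: offset=10 data="JfYA" -> buffer=??????wIyKJfYAzAH?
Fragment 4: offset=2 data="aRMV" -> buffer=??aRMVwIyKJfYAzAH?
Fragment 5: offset=0 data="Jq" -> buffer=JqaRMVwIyKJfYAzAH?
Fragment 6: offset=11 data="RQbB" -> buffer=JqaRMVwIyKJRQbBAH?
Fragment 7: offset=17 data="t" -> buffer=JqaRMVwIyKJRQbBAHt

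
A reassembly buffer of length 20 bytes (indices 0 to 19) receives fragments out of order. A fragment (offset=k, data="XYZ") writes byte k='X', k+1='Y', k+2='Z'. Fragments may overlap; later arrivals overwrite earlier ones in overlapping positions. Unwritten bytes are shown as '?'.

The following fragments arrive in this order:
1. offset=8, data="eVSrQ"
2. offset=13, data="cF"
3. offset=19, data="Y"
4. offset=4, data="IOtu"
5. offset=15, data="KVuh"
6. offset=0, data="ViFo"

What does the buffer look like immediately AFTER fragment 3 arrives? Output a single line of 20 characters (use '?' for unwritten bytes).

Fragment 1: offset=8 data="eVSrQ" -> buffer=????????eVSrQ???????
Fragment 2: offset=13 data="cF" -> buffer=????????eVSrQcF?????
Fragment 3: offset=19 data="Y" -> buffer=????????eVSrQcF????Y

Answer: ????????eVSrQcF????Y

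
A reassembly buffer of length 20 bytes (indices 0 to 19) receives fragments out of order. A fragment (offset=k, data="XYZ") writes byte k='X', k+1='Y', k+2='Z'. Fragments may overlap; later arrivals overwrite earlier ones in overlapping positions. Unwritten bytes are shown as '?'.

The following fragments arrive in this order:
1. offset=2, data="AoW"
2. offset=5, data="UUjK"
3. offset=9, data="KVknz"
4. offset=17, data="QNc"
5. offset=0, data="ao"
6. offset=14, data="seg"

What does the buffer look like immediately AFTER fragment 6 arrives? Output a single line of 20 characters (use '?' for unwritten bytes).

Fragment 1: offset=2 data="AoW" -> buffer=??AoW???????????????
Fragment 2: offset=5 data="UUjK" -> buffer=??AoWUUjK???????????
Fragment 3: offset=9 data="KVknz" -> buffer=??AoWUUjKKVknz??????
Fragment 4: offset=17 data="QNc" -> buffer=??AoWUUjKKVknz???QNc
Fragment 5: offset=0 data="ao" -> buffer=aoAoWUUjKKVknz???QNc
Fragment 6: offset=14 data="seg" -> buffer=aoAoWUUjKKVknzsegQNc

Answer: aoAoWUUjKKVknzsegQNc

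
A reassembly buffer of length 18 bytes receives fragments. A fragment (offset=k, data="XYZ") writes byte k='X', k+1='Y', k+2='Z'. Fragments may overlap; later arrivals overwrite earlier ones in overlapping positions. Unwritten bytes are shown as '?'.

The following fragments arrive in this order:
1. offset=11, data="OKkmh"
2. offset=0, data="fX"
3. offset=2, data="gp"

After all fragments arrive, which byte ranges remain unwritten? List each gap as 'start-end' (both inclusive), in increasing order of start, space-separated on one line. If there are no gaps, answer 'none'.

Fragment 1: offset=11 len=5
Fragment 2: offset=0 len=2
Fragment 3: offset=2 len=2
Gaps: 4-10 16-17

Answer: 4-10 16-17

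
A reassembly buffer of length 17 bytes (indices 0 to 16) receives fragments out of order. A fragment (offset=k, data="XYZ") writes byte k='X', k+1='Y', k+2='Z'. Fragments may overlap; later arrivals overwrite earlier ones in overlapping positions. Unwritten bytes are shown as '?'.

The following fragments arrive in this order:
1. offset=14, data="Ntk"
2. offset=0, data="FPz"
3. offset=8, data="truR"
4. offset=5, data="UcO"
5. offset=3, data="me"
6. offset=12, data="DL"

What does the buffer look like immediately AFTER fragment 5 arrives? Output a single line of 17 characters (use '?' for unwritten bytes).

Answer: FPzmeUcOtruR??Ntk

Derivation:
Fragment 1: offset=14 data="Ntk" -> buffer=??????????????Ntk
Fragment 2: offset=0 data="FPz" -> buffer=FPz???????????Ntk
Fragment 3: offset=8 data="truR" -> buffer=FPz?????truR??Ntk
Fragment 4: offset=5 data="UcO" -> buffer=FPz??UcOtruR??Ntk
Fragment 5: offset=3 data="me" -> buffer=FPzmeUcOtruR??Ntk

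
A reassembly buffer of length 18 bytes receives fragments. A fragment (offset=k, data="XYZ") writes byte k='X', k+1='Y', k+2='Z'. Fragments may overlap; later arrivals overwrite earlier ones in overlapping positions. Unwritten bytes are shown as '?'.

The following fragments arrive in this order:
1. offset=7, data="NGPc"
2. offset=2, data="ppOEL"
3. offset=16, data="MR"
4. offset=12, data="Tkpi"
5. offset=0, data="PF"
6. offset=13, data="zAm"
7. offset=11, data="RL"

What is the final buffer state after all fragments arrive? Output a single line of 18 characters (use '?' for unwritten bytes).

Fragment 1: offset=7 data="NGPc" -> buffer=???????NGPc???????
Fragment 2: offset=2 data="ppOEL" -> buffer=??ppOELNGPc???????
Fragment 3: offset=16 data="MR" -> buffer=??ppOELNGPc?????MR
Fragment 4: offset=12 data="Tkpi" -> buffer=??ppOELNGPc?TkpiMR
Fragment 5: offset=0 data="PF" -> buffer=PFppOELNGPc?TkpiMR
Fragment 6: offset=13 data="zAm" -> buffer=PFppOELNGPc?TzAmMR
Fragment 7: offset=11 data="RL" -> buffer=PFppOELNGPcRLzAmMR

Answer: PFppOELNGPcRLzAmMR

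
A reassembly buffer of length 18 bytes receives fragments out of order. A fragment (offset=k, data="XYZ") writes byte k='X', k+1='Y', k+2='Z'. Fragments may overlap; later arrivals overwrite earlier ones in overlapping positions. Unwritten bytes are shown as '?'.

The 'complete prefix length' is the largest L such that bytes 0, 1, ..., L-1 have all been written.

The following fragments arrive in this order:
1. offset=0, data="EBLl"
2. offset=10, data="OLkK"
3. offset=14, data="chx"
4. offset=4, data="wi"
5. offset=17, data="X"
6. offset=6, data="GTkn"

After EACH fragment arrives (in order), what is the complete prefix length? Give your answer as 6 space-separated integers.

Fragment 1: offset=0 data="EBLl" -> buffer=EBLl?????????????? -> prefix_len=4
Fragment 2: offset=10 data="OLkK" -> buffer=EBLl??????OLkK???? -> prefix_len=4
Fragment 3: offset=14 data="chx" -> buffer=EBLl??????OLkKchx? -> prefix_len=4
Fragment 4: offset=4 data="wi" -> buffer=EBLlwi????OLkKchx? -> prefix_len=6
Fragment 5: offset=17 data="X" -> buffer=EBLlwi????OLkKchxX -> prefix_len=6
Fragment 6: offset=6 data="GTkn" -> buffer=EBLlwiGTknOLkKchxX -> prefix_len=18

Answer: 4 4 4 6 6 18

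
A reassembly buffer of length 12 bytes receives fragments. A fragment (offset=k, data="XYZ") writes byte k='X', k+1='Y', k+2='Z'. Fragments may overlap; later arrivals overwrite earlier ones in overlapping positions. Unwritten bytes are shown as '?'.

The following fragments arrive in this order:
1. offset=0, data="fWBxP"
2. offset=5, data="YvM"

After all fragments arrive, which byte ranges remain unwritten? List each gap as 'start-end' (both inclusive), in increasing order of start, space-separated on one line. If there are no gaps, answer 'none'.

Fragment 1: offset=0 len=5
Fragment 2: offset=5 len=3
Gaps: 8-11

Answer: 8-11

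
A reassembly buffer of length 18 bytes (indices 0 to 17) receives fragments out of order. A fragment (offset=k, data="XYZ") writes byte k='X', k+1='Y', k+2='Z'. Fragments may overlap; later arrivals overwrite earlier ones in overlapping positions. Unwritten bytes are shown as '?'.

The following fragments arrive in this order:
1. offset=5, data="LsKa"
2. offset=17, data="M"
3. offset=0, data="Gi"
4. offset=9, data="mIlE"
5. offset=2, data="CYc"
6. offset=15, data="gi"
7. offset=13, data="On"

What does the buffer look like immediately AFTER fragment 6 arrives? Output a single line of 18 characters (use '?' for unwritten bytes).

Fragment 1: offset=5 data="LsKa" -> buffer=?????LsKa?????????
Fragment 2: offset=17 data="M" -> buffer=?????LsKa????????M
Fragment 3: offset=0 data="Gi" -> buffer=Gi???LsKa????????M
Fragment 4: offset=9 data="mIlE" -> buffer=Gi???LsKamIlE????M
Fragment 5: offset=2 data="CYc" -> buffer=GiCYcLsKamIlE????M
Fragment 6: offset=15 data="gi" -> buffer=GiCYcLsKamIlE??giM

Answer: GiCYcLsKamIlE??giM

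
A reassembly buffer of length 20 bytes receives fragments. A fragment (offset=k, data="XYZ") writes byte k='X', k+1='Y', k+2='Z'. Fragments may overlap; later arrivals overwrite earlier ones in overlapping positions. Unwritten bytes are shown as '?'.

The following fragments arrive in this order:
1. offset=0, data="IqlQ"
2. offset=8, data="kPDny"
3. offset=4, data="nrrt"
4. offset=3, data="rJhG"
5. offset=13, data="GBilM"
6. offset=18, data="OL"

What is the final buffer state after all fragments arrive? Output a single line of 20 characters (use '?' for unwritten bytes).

Fragment 1: offset=0 data="IqlQ" -> buffer=IqlQ????????????????
Fragment 2: offset=8 data="kPDny" -> buffer=IqlQ????kPDny???????
Fragment 3: offset=4 data="nrrt" -> buffer=IqlQnrrtkPDny???????
Fragment 4: offset=3 data="rJhG" -> buffer=IqlrJhGtkPDny???????
Fragment 5: offset=13 data="GBilM" -> buffer=IqlrJhGtkPDnyGBilM??
Fragment 6: offset=18 data="OL" -> buffer=IqlrJhGtkPDnyGBilMOL

Answer: IqlrJhGtkPDnyGBilMOL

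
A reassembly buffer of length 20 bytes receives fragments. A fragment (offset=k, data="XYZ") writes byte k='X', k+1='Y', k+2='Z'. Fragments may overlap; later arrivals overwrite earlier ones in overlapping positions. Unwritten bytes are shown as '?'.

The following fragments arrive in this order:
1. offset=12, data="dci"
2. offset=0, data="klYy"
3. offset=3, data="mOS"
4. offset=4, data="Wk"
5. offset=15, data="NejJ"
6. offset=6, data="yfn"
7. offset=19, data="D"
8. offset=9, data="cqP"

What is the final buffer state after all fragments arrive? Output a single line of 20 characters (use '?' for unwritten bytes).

Fragment 1: offset=12 data="dci" -> buffer=????????????dci?????
Fragment 2: offset=0 data="klYy" -> buffer=klYy????????dci?????
Fragment 3: offset=3 data="mOS" -> buffer=klYmOS??????dci?????
Fragment 4: offset=4 data="Wk" -> buffer=klYmWk??????dci?????
Fragment 5: offset=15 data="NejJ" -> buffer=klYmWk??????dciNejJ?
Fragment 6: offset=6 data="yfn" -> buffer=klYmWkyfn???dciNejJ?
Fragment 7: offset=19 data="D" -> buffer=klYmWkyfn???dciNejJD
Fragment 8: offset=9 data="cqP" -> buffer=klYmWkyfncqPdciNejJD

Answer: klYmWkyfncqPdciNejJD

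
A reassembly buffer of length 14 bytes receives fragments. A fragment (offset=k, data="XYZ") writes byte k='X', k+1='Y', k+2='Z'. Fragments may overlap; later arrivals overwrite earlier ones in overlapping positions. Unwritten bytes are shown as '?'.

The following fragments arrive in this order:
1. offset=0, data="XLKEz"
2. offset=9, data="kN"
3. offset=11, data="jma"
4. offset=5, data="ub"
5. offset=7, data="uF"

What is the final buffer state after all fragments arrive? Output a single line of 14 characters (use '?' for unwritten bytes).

Answer: XLKEzubuFkNjma

Derivation:
Fragment 1: offset=0 data="XLKEz" -> buffer=XLKEz?????????
Fragment 2: offset=9 data="kN" -> buffer=XLKEz????kN???
Fragment 3: offset=11 data="jma" -> buffer=XLKEz????kNjma
Fragment 4: offset=5 data="ub" -> buffer=XLKEzub??kNjma
Fragment 5: offset=7 data="uF" -> buffer=XLKEzubuFkNjma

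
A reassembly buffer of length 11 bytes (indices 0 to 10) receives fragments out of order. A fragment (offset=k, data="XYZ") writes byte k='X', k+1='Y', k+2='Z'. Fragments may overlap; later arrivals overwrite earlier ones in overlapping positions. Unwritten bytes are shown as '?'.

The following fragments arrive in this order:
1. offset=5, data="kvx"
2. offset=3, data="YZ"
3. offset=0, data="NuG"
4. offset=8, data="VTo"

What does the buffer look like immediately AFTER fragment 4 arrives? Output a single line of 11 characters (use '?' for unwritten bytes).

Fragment 1: offset=5 data="kvx" -> buffer=?????kvx???
Fragment 2: offset=3 data="YZ" -> buffer=???YZkvx???
Fragment 3: offset=0 data="NuG" -> buffer=NuGYZkvx???
Fragment 4: offset=8 data="VTo" -> buffer=NuGYZkvxVTo

Answer: NuGYZkvxVTo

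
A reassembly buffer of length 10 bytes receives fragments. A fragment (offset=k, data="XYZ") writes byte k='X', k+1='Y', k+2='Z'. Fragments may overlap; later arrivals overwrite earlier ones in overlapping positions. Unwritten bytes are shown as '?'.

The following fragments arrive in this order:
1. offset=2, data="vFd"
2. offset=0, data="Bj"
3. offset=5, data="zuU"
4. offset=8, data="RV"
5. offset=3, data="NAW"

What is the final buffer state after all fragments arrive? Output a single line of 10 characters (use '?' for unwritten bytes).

Answer: BjvNAWuURV

Derivation:
Fragment 1: offset=2 data="vFd" -> buffer=??vFd?????
Fragment 2: offset=0 data="Bj" -> buffer=BjvFd?????
Fragment 3: offset=5 data="zuU" -> buffer=BjvFdzuU??
Fragment 4: offset=8 data="RV" -> buffer=BjvFdzuURV
Fragment 5: offset=3 data="NAW" -> buffer=BjvNAWuURV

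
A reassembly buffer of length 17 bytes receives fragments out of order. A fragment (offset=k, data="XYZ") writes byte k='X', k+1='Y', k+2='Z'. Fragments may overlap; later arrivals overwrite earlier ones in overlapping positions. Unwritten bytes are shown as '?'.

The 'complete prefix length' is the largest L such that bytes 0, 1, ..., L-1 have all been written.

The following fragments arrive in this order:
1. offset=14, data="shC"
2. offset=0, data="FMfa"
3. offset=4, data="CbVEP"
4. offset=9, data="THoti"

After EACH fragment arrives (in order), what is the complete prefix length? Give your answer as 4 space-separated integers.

Answer: 0 4 9 17

Derivation:
Fragment 1: offset=14 data="shC" -> buffer=??????????????shC -> prefix_len=0
Fragment 2: offset=0 data="FMfa" -> buffer=FMfa??????????shC -> prefix_len=4
Fragment 3: offset=4 data="CbVEP" -> buffer=FMfaCbVEP?????shC -> prefix_len=9
Fragment 4: offset=9 data="THoti" -> buffer=FMfaCbVEPTHotishC -> prefix_len=17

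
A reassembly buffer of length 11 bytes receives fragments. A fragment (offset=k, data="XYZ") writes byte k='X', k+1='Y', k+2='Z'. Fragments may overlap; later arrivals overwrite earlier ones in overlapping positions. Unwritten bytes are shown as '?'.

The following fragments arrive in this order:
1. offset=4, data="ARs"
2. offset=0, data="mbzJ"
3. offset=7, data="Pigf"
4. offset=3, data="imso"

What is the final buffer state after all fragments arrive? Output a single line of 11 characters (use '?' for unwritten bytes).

Answer: mbzimsoPigf

Derivation:
Fragment 1: offset=4 data="ARs" -> buffer=????ARs????
Fragment 2: offset=0 data="mbzJ" -> buffer=mbzJARs????
Fragment 3: offset=7 data="Pigf" -> buffer=mbzJARsPigf
Fragment 4: offset=3 data="imso" -> buffer=mbzimsoPigf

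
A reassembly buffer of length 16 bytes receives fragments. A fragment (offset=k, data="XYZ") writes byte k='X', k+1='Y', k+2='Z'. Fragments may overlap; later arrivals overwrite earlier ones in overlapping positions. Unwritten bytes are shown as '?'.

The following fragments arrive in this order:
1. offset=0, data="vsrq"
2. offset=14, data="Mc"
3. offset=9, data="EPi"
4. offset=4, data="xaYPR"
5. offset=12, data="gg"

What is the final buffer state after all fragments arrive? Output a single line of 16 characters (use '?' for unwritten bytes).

Answer: vsrqxaYPREPiggMc

Derivation:
Fragment 1: offset=0 data="vsrq" -> buffer=vsrq????????????
Fragment 2: offset=14 data="Mc" -> buffer=vsrq??????????Mc
Fragment 3: offset=9 data="EPi" -> buffer=vsrq?????EPi??Mc
Fragment 4: offset=4 data="xaYPR" -> buffer=vsrqxaYPREPi??Mc
Fragment 5: offset=12 data="gg" -> buffer=vsrqxaYPREPiggMc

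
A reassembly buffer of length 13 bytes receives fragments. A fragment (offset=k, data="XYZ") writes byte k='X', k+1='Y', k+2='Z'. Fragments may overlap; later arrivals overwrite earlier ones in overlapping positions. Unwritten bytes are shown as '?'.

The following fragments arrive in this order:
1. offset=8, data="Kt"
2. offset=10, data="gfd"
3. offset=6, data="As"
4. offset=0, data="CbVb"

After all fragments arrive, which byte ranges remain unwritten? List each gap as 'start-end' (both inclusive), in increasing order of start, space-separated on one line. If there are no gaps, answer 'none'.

Answer: 4-5

Derivation:
Fragment 1: offset=8 len=2
Fragment 2: offset=10 len=3
Fragment 3: offset=6 len=2
Fragment 4: offset=0 len=4
Gaps: 4-5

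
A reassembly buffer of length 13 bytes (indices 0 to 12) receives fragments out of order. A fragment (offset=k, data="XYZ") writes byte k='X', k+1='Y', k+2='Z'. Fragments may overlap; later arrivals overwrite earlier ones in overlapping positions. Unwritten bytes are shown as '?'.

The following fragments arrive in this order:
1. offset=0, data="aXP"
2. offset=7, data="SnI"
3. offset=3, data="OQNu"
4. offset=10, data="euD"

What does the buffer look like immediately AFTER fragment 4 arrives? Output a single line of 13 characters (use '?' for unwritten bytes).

Answer: aXPOQNuSnIeuD

Derivation:
Fragment 1: offset=0 data="aXP" -> buffer=aXP??????????
Fragment 2: offset=7 data="SnI" -> buffer=aXP????SnI???
Fragment 3: offset=3 data="OQNu" -> buffer=aXPOQNuSnI???
Fragment 4: offset=10 data="euD" -> buffer=aXPOQNuSnIeuD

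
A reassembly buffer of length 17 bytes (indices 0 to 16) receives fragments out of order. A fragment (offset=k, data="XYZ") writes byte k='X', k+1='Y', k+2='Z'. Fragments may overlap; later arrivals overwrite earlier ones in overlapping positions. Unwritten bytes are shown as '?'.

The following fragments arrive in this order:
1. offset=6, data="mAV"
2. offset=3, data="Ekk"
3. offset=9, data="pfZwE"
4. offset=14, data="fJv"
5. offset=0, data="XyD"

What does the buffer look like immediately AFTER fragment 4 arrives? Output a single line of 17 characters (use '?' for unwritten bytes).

Fragment 1: offset=6 data="mAV" -> buffer=??????mAV????????
Fragment 2: offset=3 data="Ekk" -> buffer=???EkkmAV????????
Fragment 3: offset=9 data="pfZwE" -> buffer=???EkkmAVpfZwE???
Fragment 4: offset=14 data="fJv" -> buffer=???EkkmAVpfZwEfJv

Answer: ???EkkmAVpfZwEfJv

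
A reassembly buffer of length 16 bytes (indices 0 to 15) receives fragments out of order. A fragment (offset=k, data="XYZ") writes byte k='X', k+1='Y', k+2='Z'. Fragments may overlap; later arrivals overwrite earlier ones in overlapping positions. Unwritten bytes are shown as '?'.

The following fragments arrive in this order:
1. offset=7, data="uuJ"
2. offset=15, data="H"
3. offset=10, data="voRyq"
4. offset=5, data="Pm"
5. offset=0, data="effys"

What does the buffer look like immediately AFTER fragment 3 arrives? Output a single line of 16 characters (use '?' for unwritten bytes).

Answer: ???????uuJvoRyqH

Derivation:
Fragment 1: offset=7 data="uuJ" -> buffer=???????uuJ??????
Fragment 2: offset=15 data="H" -> buffer=???????uuJ?????H
Fragment 3: offset=10 data="voRyq" -> buffer=???????uuJvoRyqH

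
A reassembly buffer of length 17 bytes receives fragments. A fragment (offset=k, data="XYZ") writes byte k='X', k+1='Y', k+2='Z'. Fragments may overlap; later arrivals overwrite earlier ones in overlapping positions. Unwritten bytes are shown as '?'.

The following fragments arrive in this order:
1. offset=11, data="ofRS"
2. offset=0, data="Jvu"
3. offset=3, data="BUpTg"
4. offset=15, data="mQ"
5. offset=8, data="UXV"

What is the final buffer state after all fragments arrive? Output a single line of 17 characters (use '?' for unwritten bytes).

Answer: JvuBUpTgUXVofRSmQ

Derivation:
Fragment 1: offset=11 data="ofRS" -> buffer=???????????ofRS??
Fragment 2: offset=0 data="Jvu" -> buffer=Jvu????????ofRS??
Fragment 3: offset=3 data="BUpTg" -> buffer=JvuBUpTg???ofRS??
Fragment 4: offset=15 data="mQ" -> buffer=JvuBUpTg???ofRSmQ
Fragment 5: offset=8 data="UXV" -> buffer=JvuBUpTgUXVofRSmQ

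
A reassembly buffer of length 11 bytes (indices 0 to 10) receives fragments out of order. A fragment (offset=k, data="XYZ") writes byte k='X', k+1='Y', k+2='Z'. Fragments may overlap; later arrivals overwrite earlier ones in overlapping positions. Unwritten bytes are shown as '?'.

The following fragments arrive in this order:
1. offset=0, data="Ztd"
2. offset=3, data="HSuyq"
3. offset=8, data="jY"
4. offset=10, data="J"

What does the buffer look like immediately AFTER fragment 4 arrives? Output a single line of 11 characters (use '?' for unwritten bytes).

Answer: ZtdHSuyqjYJ

Derivation:
Fragment 1: offset=0 data="Ztd" -> buffer=Ztd????????
Fragment 2: offset=3 data="HSuyq" -> buffer=ZtdHSuyq???
Fragment 3: offset=8 data="jY" -> buffer=ZtdHSuyqjY?
Fragment 4: offset=10 data="J" -> buffer=ZtdHSuyqjYJ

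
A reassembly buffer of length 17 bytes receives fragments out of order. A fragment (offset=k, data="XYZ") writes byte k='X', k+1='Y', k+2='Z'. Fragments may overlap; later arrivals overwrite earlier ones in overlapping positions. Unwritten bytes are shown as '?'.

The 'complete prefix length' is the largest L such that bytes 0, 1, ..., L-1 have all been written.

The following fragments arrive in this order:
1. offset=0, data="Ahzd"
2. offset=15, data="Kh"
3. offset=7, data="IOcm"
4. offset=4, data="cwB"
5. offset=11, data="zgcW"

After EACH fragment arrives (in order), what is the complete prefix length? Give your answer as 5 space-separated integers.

Fragment 1: offset=0 data="Ahzd" -> buffer=Ahzd????????????? -> prefix_len=4
Fragment 2: offset=15 data="Kh" -> buffer=Ahzd???????????Kh -> prefix_len=4
Fragment 3: offset=7 data="IOcm" -> buffer=Ahzd???IOcm????Kh -> prefix_len=4
Fragment 4: offset=4 data="cwB" -> buffer=AhzdcwBIOcm????Kh -> prefix_len=11
Fragment 5: offset=11 data="zgcW" -> buffer=AhzdcwBIOcmzgcWKh -> prefix_len=17

Answer: 4 4 4 11 17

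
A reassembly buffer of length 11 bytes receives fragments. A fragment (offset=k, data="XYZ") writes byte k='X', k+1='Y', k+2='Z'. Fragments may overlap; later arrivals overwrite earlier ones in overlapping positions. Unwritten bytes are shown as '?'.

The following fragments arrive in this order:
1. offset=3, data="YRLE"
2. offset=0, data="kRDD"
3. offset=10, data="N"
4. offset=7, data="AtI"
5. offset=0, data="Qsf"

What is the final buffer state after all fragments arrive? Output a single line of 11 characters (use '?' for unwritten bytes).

Fragment 1: offset=3 data="YRLE" -> buffer=???YRLE????
Fragment 2: offset=0 data="kRDD" -> buffer=kRDDRLE????
Fragment 3: offset=10 data="N" -> buffer=kRDDRLE???N
Fragment 4: offset=7 data="AtI" -> buffer=kRDDRLEAtIN
Fragment 5: offset=0 data="Qsf" -> buffer=QsfDRLEAtIN

Answer: QsfDRLEAtIN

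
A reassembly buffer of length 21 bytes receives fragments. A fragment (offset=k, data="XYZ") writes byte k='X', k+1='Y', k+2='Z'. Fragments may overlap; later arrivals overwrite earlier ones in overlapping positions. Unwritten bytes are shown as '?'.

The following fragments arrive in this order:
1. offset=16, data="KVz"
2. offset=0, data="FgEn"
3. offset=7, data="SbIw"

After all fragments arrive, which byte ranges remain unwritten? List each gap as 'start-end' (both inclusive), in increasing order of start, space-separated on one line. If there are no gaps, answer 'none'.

Fragment 1: offset=16 len=3
Fragment 2: offset=0 len=4
Fragment 3: offset=7 len=4
Gaps: 4-6 11-15 19-20

Answer: 4-6 11-15 19-20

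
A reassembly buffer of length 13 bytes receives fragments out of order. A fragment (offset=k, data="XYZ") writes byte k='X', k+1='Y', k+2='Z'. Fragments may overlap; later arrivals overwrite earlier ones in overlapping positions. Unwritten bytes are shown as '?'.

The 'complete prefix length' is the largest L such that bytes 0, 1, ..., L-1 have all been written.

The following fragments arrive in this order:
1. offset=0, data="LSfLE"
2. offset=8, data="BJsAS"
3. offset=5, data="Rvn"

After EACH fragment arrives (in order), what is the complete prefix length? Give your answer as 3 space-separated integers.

Answer: 5 5 13

Derivation:
Fragment 1: offset=0 data="LSfLE" -> buffer=LSfLE???????? -> prefix_len=5
Fragment 2: offset=8 data="BJsAS" -> buffer=LSfLE???BJsAS -> prefix_len=5
Fragment 3: offset=5 data="Rvn" -> buffer=LSfLERvnBJsAS -> prefix_len=13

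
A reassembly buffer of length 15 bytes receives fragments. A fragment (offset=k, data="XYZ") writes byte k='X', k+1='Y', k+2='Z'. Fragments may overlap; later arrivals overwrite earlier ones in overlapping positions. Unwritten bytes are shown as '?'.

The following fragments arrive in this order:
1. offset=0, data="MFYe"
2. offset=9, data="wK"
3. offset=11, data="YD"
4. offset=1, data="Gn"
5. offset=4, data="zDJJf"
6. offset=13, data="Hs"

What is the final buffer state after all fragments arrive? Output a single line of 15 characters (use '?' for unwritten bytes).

Answer: MGnezDJJfwKYDHs

Derivation:
Fragment 1: offset=0 data="MFYe" -> buffer=MFYe???????????
Fragment 2: offset=9 data="wK" -> buffer=MFYe?????wK????
Fragment 3: offset=11 data="YD" -> buffer=MFYe?????wKYD??
Fragment 4: offset=1 data="Gn" -> buffer=MGne?????wKYD??
Fragment 5: offset=4 data="zDJJf" -> buffer=MGnezDJJfwKYD??
Fragment 6: offset=13 data="Hs" -> buffer=MGnezDJJfwKYDHs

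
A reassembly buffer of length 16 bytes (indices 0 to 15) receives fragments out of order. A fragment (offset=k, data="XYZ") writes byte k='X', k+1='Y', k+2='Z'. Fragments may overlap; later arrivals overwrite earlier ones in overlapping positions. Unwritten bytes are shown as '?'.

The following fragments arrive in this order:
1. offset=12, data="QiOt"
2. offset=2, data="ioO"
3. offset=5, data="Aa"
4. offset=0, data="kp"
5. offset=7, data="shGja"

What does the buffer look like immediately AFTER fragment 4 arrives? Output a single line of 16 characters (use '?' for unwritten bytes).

Fragment 1: offset=12 data="QiOt" -> buffer=????????????QiOt
Fragment 2: offset=2 data="ioO" -> buffer=??ioO???????QiOt
Fragment 3: offset=5 data="Aa" -> buffer=??ioOAa?????QiOt
Fragment 4: offset=0 data="kp" -> buffer=kpioOAa?????QiOt

Answer: kpioOAa?????QiOt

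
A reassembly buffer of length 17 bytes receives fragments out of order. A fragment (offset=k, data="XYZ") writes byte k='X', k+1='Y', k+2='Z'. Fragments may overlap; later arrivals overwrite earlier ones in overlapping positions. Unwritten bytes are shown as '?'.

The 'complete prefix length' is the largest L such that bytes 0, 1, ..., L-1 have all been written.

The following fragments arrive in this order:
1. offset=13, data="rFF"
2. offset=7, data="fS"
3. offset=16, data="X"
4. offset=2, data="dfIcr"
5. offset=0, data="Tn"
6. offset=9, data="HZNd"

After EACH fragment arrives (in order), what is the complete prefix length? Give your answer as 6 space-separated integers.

Fragment 1: offset=13 data="rFF" -> buffer=?????????????rFF? -> prefix_len=0
Fragment 2: offset=7 data="fS" -> buffer=???????fS????rFF? -> prefix_len=0
Fragment 3: offset=16 data="X" -> buffer=???????fS????rFFX -> prefix_len=0
Fragment 4: offset=2 data="dfIcr" -> buffer=??dfIcrfS????rFFX -> prefix_len=0
Fragment 5: offset=0 data="Tn" -> buffer=TndfIcrfS????rFFX -> prefix_len=9
Fragment 6: offset=9 data="HZNd" -> buffer=TndfIcrfSHZNdrFFX -> prefix_len=17

Answer: 0 0 0 0 9 17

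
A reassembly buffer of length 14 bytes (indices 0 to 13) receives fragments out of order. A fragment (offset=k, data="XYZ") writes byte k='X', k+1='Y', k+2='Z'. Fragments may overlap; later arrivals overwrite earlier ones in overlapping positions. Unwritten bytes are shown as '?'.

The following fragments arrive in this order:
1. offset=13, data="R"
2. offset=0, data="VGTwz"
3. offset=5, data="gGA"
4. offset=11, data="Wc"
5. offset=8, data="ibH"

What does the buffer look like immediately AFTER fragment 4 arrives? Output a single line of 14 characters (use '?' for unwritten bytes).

Fragment 1: offset=13 data="R" -> buffer=?????????????R
Fragment 2: offset=0 data="VGTwz" -> buffer=VGTwz????????R
Fragment 3: offset=5 data="gGA" -> buffer=VGTwzgGA?????R
Fragment 4: offset=11 data="Wc" -> buffer=VGTwzgGA???WcR

Answer: VGTwzgGA???WcR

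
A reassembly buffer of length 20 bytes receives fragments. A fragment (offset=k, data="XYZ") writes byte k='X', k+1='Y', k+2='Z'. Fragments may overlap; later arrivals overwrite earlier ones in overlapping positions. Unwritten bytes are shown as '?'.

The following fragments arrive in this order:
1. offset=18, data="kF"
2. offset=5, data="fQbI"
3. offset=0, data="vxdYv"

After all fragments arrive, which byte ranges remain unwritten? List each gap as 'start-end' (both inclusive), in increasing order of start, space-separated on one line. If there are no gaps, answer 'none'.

Answer: 9-17

Derivation:
Fragment 1: offset=18 len=2
Fragment 2: offset=5 len=4
Fragment 3: offset=0 len=5
Gaps: 9-17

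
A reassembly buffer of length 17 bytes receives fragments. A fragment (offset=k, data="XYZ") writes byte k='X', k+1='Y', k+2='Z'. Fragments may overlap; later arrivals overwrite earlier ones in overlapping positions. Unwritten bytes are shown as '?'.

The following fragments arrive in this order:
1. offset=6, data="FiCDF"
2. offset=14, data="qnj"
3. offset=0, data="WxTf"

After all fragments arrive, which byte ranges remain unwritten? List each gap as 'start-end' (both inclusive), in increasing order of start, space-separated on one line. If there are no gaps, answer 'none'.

Answer: 4-5 11-13

Derivation:
Fragment 1: offset=6 len=5
Fragment 2: offset=14 len=3
Fragment 3: offset=0 len=4
Gaps: 4-5 11-13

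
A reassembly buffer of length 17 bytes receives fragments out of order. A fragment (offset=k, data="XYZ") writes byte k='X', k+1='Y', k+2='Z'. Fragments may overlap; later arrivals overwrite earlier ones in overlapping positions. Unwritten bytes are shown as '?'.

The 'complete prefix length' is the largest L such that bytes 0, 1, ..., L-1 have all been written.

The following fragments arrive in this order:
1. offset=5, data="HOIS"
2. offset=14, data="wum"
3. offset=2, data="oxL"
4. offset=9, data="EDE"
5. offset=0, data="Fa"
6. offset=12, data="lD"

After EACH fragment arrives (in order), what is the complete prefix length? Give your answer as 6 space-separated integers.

Answer: 0 0 0 0 12 17

Derivation:
Fragment 1: offset=5 data="HOIS" -> buffer=?????HOIS???????? -> prefix_len=0
Fragment 2: offset=14 data="wum" -> buffer=?????HOIS?????wum -> prefix_len=0
Fragment 3: offset=2 data="oxL" -> buffer=??oxLHOIS?????wum -> prefix_len=0
Fragment 4: offset=9 data="EDE" -> buffer=??oxLHOISEDE??wum -> prefix_len=0
Fragment 5: offset=0 data="Fa" -> buffer=FaoxLHOISEDE??wum -> prefix_len=12
Fragment 6: offset=12 data="lD" -> buffer=FaoxLHOISEDElDwum -> prefix_len=17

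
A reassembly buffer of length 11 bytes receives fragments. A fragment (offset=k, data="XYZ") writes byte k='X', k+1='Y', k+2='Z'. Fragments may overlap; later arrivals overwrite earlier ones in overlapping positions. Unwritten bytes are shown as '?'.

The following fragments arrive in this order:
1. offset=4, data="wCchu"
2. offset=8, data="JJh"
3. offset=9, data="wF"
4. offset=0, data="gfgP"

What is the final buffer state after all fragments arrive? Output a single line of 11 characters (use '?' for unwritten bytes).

Fragment 1: offset=4 data="wCchu" -> buffer=????wCchu??
Fragment 2: offset=8 data="JJh" -> buffer=????wCchJJh
Fragment 3: offset=9 data="wF" -> buffer=????wCchJwF
Fragment 4: offset=0 data="gfgP" -> buffer=gfgPwCchJwF

Answer: gfgPwCchJwF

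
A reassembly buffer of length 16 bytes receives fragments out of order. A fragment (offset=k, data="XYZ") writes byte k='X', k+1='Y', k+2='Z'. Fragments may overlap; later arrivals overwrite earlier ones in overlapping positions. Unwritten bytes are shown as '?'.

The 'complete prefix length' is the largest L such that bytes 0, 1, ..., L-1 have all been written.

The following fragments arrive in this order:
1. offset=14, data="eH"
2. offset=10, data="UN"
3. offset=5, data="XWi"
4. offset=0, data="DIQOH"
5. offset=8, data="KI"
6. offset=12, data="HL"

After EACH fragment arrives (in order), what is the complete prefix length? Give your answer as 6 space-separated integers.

Answer: 0 0 0 8 12 16

Derivation:
Fragment 1: offset=14 data="eH" -> buffer=??????????????eH -> prefix_len=0
Fragment 2: offset=10 data="UN" -> buffer=??????????UN??eH -> prefix_len=0
Fragment 3: offset=5 data="XWi" -> buffer=?????XWi??UN??eH -> prefix_len=0
Fragment 4: offset=0 data="DIQOH" -> buffer=DIQOHXWi??UN??eH -> prefix_len=8
Fragment 5: offset=8 data="KI" -> buffer=DIQOHXWiKIUN??eH -> prefix_len=12
Fragment 6: offset=12 data="HL" -> buffer=DIQOHXWiKIUNHLeH -> prefix_len=16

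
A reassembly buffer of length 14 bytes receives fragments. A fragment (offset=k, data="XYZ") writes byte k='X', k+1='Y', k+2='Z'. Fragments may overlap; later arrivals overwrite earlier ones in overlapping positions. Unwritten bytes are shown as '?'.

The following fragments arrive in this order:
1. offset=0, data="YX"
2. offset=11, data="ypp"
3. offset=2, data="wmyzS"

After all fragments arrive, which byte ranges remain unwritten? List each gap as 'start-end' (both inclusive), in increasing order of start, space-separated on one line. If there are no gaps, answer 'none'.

Answer: 7-10

Derivation:
Fragment 1: offset=0 len=2
Fragment 2: offset=11 len=3
Fragment 3: offset=2 len=5
Gaps: 7-10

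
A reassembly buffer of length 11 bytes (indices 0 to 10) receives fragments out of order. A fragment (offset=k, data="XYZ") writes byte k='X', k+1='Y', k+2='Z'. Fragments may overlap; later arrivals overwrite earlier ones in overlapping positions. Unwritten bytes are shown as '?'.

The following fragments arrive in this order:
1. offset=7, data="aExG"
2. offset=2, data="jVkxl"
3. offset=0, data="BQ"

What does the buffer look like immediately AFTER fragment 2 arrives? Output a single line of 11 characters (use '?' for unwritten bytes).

Fragment 1: offset=7 data="aExG" -> buffer=???????aExG
Fragment 2: offset=2 data="jVkxl" -> buffer=??jVkxlaExG

Answer: ??jVkxlaExG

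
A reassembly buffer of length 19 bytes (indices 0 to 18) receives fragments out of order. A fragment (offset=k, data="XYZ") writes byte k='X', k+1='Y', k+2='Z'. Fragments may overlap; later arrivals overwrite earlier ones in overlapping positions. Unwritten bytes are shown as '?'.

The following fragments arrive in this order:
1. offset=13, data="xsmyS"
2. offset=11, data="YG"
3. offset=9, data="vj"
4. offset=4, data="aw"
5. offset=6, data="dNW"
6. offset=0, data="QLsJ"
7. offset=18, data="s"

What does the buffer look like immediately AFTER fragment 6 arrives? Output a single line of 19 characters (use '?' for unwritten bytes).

Answer: QLsJawdNWvjYGxsmyS?

Derivation:
Fragment 1: offset=13 data="xsmyS" -> buffer=?????????????xsmyS?
Fragment 2: offset=11 data="YG" -> buffer=???????????YGxsmyS?
Fragment 3: offset=9 data="vj" -> buffer=?????????vjYGxsmyS?
Fragment 4: offset=4 data="aw" -> buffer=????aw???vjYGxsmyS?
Fragment 5: offset=6 data="dNW" -> buffer=????awdNWvjYGxsmyS?
Fragment 6: offset=0 data="QLsJ" -> buffer=QLsJawdNWvjYGxsmyS?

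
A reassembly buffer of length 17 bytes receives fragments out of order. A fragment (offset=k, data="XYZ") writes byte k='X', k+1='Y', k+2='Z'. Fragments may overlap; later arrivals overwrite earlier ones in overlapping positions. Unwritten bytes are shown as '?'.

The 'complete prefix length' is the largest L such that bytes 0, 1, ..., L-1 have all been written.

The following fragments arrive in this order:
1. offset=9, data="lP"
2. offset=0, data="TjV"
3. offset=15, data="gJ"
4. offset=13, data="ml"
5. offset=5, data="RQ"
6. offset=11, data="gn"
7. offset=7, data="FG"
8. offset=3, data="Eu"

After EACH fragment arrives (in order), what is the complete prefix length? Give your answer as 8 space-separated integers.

Fragment 1: offset=9 data="lP" -> buffer=?????????lP?????? -> prefix_len=0
Fragment 2: offset=0 data="TjV" -> buffer=TjV??????lP?????? -> prefix_len=3
Fragment 3: offset=15 data="gJ" -> buffer=TjV??????lP????gJ -> prefix_len=3
Fragment 4: offset=13 data="ml" -> buffer=TjV??????lP??mlgJ -> prefix_len=3
Fragment 5: offset=5 data="RQ" -> buffer=TjV??RQ??lP??mlgJ -> prefix_len=3
Fragment 6: offset=11 data="gn" -> buffer=TjV??RQ??lPgnmlgJ -> prefix_len=3
Fragment 7: offset=7 data="FG" -> buffer=TjV??RQFGlPgnmlgJ -> prefix_len=3
Fragment 8: offset=3 data="Eu" -> buffer=TjVEuRQFGlPgnmlgJ -> prefix_len=17

Answer: 0 3 3 3 3 3 3 17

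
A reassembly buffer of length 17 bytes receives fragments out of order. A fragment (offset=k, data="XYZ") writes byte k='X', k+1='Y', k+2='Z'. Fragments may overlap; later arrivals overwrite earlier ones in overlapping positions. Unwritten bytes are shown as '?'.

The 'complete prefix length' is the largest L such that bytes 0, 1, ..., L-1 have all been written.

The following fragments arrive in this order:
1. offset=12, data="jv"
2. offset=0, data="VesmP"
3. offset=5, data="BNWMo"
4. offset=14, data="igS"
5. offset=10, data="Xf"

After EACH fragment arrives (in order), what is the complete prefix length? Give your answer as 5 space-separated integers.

Fragment 1: offset=12 data="jv" -> buffer=????????????jv??? -> prefix_len=0
Fragment 2: offset=0 data="VesmP" -> buffer=VesmP???????jv??? -> prefix_len=5
Fragment 3: offset=5 data="BNWMo" -> buffer=VesmPBNWMo??jv??? -> prefix_len=10
Fragment 4: offset=14 data="igS" -> buffer=VesmPBNWMo??jvigS -> prefix_len=10
Fragment 5: offset=10 data="Xf" -> buffer=VesmPBNWMoXfjvigS -> prefix_len=17

Answer: 0 5 10 10 17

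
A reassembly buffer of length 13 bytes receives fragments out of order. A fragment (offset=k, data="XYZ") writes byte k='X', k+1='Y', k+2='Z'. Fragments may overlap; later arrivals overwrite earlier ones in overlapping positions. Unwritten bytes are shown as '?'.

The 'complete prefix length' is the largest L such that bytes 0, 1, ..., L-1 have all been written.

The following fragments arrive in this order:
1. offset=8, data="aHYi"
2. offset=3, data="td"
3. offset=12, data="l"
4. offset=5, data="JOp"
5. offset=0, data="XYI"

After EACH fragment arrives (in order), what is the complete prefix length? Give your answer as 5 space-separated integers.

Answer: 0 0 0 0 13

Derivation:
Fragment 1: offset=8 data="aHYi" -> buffer=????????aHYi? -> prefix_len=0
Fragment 2: offset=3 data="td" -> buffer=???td???aHYi? -> prefix_len=0
Fragment 3: offset=12 data="l" -> buffer=???td???aHYil -> prefix_len=0
Fragment 4: offset=5 data="JOp" -> buffer=???tdJOpaHYil -> prefix_len=0
Fragment 5: offset=0 data="XYI" -> buffer=XYItdJOpaHYil -> prefix_len=13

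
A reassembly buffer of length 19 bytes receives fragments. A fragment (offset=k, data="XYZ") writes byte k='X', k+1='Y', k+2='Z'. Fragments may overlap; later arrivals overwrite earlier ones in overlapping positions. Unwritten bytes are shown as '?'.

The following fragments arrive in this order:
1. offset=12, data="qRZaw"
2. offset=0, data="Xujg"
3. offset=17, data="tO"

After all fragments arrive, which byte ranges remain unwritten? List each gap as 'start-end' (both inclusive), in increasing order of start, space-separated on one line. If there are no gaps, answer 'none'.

Fragment 1: offset=12 len=5
Fragment 2: offset=0 len=4
Fragment 3: offset=17 len=2
Gaps: 4-11

Answer: 4-11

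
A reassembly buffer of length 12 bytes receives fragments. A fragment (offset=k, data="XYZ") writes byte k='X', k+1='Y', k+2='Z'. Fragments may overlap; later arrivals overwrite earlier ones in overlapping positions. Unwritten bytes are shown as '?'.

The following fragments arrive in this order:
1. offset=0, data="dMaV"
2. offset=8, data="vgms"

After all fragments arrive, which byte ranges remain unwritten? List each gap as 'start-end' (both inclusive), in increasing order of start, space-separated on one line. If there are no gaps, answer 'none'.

Fragment 1: offset=0 len=4
Fragment 2: offset=8 len=4
Gaps: 4-7

Answer: 4-7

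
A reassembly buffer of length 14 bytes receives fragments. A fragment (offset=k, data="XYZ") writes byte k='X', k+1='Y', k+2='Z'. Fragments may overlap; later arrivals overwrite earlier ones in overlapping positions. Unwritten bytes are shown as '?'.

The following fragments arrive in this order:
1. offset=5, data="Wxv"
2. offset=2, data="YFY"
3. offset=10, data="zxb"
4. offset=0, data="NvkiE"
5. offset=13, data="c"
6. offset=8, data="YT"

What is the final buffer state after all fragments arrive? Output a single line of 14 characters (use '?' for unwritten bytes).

Answer: NvkiEWxvYTzxbc

Derivation:
Fragment 1: offset=5 data="Wxv" -> buffer=?????Wxv??????
Fragment 2: offset=2 data="YFY" -> buffer=??YFYWxv??????
Fragment 3: offset=10 data="zxb" -> buffer=??YFYWxv??zxb?
Fragment 4: offset=0 data="NvkiE" -> buffer=NvkiEWxv??zxb?
Fragment 5: offset=13 data="c" -> buffer=NvkiEWxv??zxbc
Fragment 6: offset=8 data="YT" -> buffer=NvkiEWxvYTzxbc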